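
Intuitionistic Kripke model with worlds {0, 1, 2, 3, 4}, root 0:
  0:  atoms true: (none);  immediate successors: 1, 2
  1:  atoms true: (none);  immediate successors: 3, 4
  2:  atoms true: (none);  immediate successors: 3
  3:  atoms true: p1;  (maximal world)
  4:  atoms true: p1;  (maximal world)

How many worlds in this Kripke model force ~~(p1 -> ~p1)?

0: does not force it — 0 ||-/- ~~(p1 -> ~p1) since 0 is accessible from 0 and 0 ||- ~(p1 -> ~p1).
1: does not force it.
2: does not force it.
3: does not force it.
4: does not force it.
Worlds forcing the formula: { }.

0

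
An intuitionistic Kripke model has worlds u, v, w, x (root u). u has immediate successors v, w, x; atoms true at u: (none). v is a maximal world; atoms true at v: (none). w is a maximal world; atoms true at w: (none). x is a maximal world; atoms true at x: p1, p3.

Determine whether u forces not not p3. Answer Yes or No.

u does not force not not p3 since v is accessible from u and v forces not p3.
v forces not p3: no world accessible from v forces p3.

No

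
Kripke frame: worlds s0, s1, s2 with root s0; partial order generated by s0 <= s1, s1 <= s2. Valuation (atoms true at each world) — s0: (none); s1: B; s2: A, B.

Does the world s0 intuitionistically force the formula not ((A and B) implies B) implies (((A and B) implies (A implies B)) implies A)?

Yes

s0 forces not ((A and B) implies B) implies (((A and B) implies (A implies B)) implies A) vacuously: no world accessible from s0 forces the antecedent not ((A and B) implies B).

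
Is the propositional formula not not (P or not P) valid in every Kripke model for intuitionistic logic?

This is the double negation of excluded middle, which is intuitionistically derivable.
Assuming not (P or not P): from P we'd get P or not P, so not P; but then P or not P again — contradiction. Hence not not (P or not P).

Yes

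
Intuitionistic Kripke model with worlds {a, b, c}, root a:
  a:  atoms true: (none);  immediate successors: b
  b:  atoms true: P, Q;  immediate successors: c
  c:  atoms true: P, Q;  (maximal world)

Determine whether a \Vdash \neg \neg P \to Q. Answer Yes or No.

No

a \nVdash \neg \neg P \to Q: already at a itself, a \Vdash \neg \neg P but a \nVdash Q.
a lacks atom Q, so a \nVdash Q.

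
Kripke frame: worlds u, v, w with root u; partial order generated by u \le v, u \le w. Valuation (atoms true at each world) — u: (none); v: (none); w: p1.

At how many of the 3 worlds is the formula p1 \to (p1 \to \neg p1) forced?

1

u: does not force it — u \nVdash p1 \to (p1 \to \neg p1): at the accessible world w, w \Vdash p1 but w \nVdash p1 \to \neg p1.
v: forces it.
w: does not force it.
Worlds forcing the formula: {v}.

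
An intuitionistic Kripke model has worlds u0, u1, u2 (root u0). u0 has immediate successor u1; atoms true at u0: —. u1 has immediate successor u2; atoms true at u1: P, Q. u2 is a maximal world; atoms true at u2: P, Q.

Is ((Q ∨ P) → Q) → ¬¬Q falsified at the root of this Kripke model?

No

u0 ⊩ ((Q ∨ P) → Q) → ¬¬Q: every world accessible from u0 that forces (Q ∨ P) → Q (namely u0, u1, u2) also forces ¬¬Q.
So the root u0 forces ((Q ∨ P) → Q) → ¬¬Q; the model is not a countermodel.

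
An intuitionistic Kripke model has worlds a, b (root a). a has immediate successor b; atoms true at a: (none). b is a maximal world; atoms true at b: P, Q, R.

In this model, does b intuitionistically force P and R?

Yes

b forces P and R since b forces both conjuncts.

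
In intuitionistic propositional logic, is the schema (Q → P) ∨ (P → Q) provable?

This is the Gödel–Dummett linearity axiom, which is not intuitionistically valid.
A Kripke countermodel: worlds u0, u1, u2; order generated by u0 ≤ u1, u0 ≤ u2; atoms true at each world — u0:{}; u1:{Q}; u2:{P}.
u0 ⊮ (Q → P) ∨ (P → Q): neither disjunct is forced at u0.
u0 ⊮ Q → P: at the accessible world u1, u1 ⊩ Q but u1 ⊮ P.
u1 lacks atom P, so u1 ⊮ P.
So the root u0 does not force the formula.

No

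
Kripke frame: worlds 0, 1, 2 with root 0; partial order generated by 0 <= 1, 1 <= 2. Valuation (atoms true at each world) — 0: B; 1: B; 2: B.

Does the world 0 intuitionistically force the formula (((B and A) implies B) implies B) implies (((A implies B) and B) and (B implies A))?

0 does not force (((B and A) implies B) implies B) implies (((A implies B) and B) and (B implies A)): already at 0 itself, 0 forces ((B and A) implies B) implies B but 0 does not force ((A implies B) and B) and (B implies A).
0 does not force ((A implies B) and B) and (B implies A) since 0 fails B implies A.

No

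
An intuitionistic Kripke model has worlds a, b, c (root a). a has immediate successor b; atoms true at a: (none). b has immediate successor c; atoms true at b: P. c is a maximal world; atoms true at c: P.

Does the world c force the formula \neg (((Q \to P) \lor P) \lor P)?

No

c \nVdash \neg (((Q \to P) \lor P) \lor P) since c is accessible from c and c \Vdash ((Q \to P) \lor P) \lor P.
c \Vdash ((Q \to P) \lor P) \lor P via the disjunct (Q \to P) \lor P.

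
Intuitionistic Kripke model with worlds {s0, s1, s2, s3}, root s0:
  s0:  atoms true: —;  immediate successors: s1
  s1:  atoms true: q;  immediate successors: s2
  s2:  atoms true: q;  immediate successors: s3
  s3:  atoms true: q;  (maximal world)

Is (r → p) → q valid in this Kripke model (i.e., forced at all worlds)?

Not every world: s0 ⊮ (r → p) → q.
s0 ⊮ (r → p) → q: already at s0 itself, s0 ⊩ r → p but s0 ⊮ q.
s0 lacks atom q, so s0 ⊮ q.

No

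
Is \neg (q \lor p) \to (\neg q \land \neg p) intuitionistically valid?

This is a constructively valid De Morgan direction (negated disjunction to conjunction of negations), which is intuitionistically derivable.
From \neg (q \lor p): if q held then q \lor p would, contradiction — so \neg q; similarly \neg p.

Yes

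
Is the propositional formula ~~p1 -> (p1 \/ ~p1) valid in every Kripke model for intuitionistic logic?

No

This is a variant of double-negation elimination (deriving excluded middle from double negation), which is not intuitionistically valid.
A Kripke countermodel: worlds 0, 1; order generated by 0 <= 1; atoms true at each world — 0:{}; 1:{p1}.
0 ||-/- ~~p1 -> (p1 \/ ~p1): already at 0 itself, 0 ||- ~~p1 but 0 ||-/- p1 \/ ~p1.
0 ||-/- p1 \/ ~p1: neither disjunct is forced at 0.
0 lacks atom p1, so 0 ||-/- p1.
So the root 0 does not force the formula.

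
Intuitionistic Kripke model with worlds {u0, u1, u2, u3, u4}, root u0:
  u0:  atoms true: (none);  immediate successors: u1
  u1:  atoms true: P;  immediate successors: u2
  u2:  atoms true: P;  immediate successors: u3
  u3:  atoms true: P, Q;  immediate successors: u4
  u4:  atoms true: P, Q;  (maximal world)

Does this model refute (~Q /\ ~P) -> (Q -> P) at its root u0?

u0 ||- (~Q /\ ~P) -> (Q -> P) vacuously: no world accessible from u0 forces the antecedent ~Q /\ ~P.
So the root u0 forces (~Q /\ ~P) -> (Q -> P); the model is not a countermodel.

No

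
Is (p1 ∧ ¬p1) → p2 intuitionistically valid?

Yes

This is an instance of ex falso quodlibet, which is intuitionistically derivable.
No world can force both p1 and ¬p1, so the antecedent p1 ∧ ¬p1 is never forced and the implication holds vacuously at every world.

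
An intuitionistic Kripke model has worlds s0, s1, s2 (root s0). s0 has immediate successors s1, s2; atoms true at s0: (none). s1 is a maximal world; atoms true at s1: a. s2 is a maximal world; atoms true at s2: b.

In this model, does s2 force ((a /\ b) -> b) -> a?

s2 ||-/- ((a /\ b) -> b) -> a: already at s2 itself, s2 ||- (a /\ b) -> b but s2 ||-/- a.
s2 lacks atom a, so s2 ||-/- a.

No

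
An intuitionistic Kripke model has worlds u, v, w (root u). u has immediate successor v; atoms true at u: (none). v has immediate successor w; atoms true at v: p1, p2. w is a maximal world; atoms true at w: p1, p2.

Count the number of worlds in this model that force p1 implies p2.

3

u: forces it.
v: forces it.
w: forces it.
Worlds forcing the formula: {u, v, w}.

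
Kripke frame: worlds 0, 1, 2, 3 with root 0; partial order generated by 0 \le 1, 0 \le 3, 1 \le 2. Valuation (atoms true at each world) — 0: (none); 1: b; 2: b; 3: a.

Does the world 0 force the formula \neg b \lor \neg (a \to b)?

No

0 \nVdash \neg b \lor \neg (a \to b): neither disjunct is forced at 0.
0 \nVdash \neg b since 1 is accessible from 0 and 1 \Vdash b.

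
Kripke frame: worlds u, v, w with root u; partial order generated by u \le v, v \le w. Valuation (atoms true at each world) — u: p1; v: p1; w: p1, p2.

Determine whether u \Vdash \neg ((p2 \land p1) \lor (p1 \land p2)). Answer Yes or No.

No

u \nVdash \neg ((p2 \land p1) \lor (p1 \land p2)) since w is accessible from u and w \Vdash (p2 \land p1) \lor (p1 \land p2).
w \Vdash (p2 \land p1) \lor (p1 \land p2) via the disjunct p2 \land p1.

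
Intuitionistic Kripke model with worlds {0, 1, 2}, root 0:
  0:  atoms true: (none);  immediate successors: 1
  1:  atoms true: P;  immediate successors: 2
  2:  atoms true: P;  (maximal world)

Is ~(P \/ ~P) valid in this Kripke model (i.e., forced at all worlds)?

No

Not every world: 0 ||-/- ~(P \/ ~P).
0 ||-/- ~(P \/ ~P) since 1 is accessible from 0 and 1 ||- P \/ ~P.
1 ||- P \/ ~P via the disjunct P.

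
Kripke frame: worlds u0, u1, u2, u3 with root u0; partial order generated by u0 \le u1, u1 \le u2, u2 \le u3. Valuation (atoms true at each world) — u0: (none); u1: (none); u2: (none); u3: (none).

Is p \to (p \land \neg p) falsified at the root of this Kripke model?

u0 \Vdash p \to (p \land \neg p) vacuously: no world accessible from u0 forces the antecedent p.
So the root u0 forces p \to (p \land \neg p); the model is not a countermodel.

No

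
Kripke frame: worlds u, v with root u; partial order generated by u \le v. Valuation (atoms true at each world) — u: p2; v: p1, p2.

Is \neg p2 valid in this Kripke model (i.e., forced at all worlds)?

Not every world: u \nVdash \neg p2.
u \nVdash \neg p2 since u is accessible from u and u \Vdash p2.

No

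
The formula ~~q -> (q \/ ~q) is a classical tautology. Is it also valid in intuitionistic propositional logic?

No

This is a variant of double-negation elimination (deriving excluded middle from double negation), which is not intuitionistically valid.
A Kripke countermodel: worlds u, v; order generated by u <= v; atoms true at each world — u:{}; v:{q}.
u ||-/- ~~q -> (q \/ ~q): already at u itself, u ||- ~~q but u ||-/- q \/ ~q.
u ||-/- q \/ ~q: neither disjunct is forced at u.
u lacks atom q, so u ||-/- q.
So the root u does not force the formula.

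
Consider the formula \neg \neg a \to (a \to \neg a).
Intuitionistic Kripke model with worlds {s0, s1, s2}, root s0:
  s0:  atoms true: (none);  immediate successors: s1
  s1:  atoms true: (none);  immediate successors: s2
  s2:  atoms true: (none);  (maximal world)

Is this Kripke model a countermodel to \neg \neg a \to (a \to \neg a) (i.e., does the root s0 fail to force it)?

No

s0 \Vdash \neg \neg a \to (a \to \neg a) vacuously: no world accessible from s0 forces the antecedent \neg \neg a.
So the root s0 forces \neg \neg a \to (a \to \neg a); the model is not a countermodel.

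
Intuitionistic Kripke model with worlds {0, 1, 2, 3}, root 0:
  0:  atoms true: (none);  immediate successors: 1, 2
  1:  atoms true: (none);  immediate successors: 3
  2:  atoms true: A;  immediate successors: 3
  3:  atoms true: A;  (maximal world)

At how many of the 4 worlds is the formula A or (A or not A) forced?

2

0: does not force it — 0 does not force A or (A or not A): neither disjunct is forced at 0.
1: does not force it.
2: forces it.
3: forces it.
Worlds forcing the formula: {2, 3}.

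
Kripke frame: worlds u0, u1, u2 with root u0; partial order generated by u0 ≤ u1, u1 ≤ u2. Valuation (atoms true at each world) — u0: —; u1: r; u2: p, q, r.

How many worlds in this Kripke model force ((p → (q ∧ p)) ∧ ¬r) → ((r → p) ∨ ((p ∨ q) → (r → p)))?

u0: forces it.
u1: forces it.
u2: forces it.
Worlds forcing the formula: {u0, u1, u2}.

3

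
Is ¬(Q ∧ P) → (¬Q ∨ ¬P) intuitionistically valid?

This is the constructively invalid direction of De Morgan's law for conjunction, which is not intuitionistically valid.
A Kripke countermodel: worlds s0, s1, s2; order generated by s0 ≤ s1, s0 ≤ s2; atoms true at each world — s0:{}; s1:{Q}; s2:{P}.
s0 ⊮ ¬(Q ∧ P) → (¬Q ∨ ¬P): already at s0 itself, s0 ⊩ ¬(Q ∧ P) but s0 ⊮ ¬Q ∨ ¬P.
s0 ⊮ ¬Q ∨ ¬P: neither disjunct is forced at s0.
s0 ⊮ ¬Q since s1 is accessible from s0 and s1 ⊩ Q.
So the root s0 does not force the formula.

No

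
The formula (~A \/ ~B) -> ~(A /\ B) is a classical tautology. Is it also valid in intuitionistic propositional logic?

Yes

This is a constructively valid De Morgan direction (disjunction of negations to negated conjunction), which is intuitionistically derivable.
If ~A holds at a world then no accessible world forces A, hence none forces A /\ B; likewise for ~B.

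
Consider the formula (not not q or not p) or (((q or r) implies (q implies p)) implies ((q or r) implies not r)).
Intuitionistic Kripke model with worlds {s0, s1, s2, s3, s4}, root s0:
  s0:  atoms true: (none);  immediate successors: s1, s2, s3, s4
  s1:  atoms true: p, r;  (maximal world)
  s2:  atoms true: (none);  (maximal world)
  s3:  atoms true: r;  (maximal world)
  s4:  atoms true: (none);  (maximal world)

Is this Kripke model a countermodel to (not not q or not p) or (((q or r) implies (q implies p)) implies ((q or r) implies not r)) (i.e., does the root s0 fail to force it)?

s0 does not force (not not q or not p) or (((q or r) implies (q implies p)) implies ((q or r) implies not r)): neither disjunct is forced at s0.
s0 does not force not not q or not p: neither disjunct is forced at s0.
s0 does not force not not q since s0 is accessible from s0 and s0 forces not q.
So the root s0 does not force (not not q or not p) or (((q or r) implies (q implies p)) implies ((q or r) implies not r)); the model is a countermodel.

Yes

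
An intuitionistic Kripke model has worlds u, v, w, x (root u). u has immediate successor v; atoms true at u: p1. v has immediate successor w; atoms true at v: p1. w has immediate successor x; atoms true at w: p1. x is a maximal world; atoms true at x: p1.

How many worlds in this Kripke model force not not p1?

u: forces it.
v: forces it.
w: forces it.
x: forces it.
Worlds forcing the formula: {u, v, w, x}.

4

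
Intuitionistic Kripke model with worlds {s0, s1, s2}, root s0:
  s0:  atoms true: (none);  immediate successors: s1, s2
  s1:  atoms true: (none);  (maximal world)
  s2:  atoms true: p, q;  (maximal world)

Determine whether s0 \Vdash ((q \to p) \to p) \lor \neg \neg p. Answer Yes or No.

s0 \nVdash ((q \to p) \to p) \lor \neg \neg p: neither disjunct is forced at s0.
s0 \nVdash (q \to p) \to p: already at s0 itself, s0 \Vdash q \to p but s0 \nVdash p.
s0 lacks atom p, so s0 \nVdash p.

No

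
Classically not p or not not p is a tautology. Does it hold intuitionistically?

This is the weak law of excluded middle, which is not intuitionistically valid.
A Kripke countermodel: worlds u, v, w; order generated by u <= v, u <= w; atoms true at each world — u:{}; v:{p}; w:{}.
u does not force not p or not not p: neither disjunct is forced at u.
u does not force not p since v is accessible from u and v forces p.
So the root u does not force the formula.

No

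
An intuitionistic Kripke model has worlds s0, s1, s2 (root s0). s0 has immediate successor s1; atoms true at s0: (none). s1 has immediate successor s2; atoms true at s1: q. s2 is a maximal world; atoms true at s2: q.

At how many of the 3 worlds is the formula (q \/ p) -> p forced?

s0: does not force it — s0 ||-/- (q \/ p) -> p: at the accessible world s1, s1 ||- q \/ p but s1 ||-/- p.
s1: does not force it — s1 ||-/- (q \/ p) -> p: already at s1 itself, s1 ||- q \/ p but s1 ||-/- p.
s2: does not force it — s2 ||-/- (q \/ p) -> p: already at s2 itself, s2 ||- q \/ p but s2 ||-/- p.
Worlds forcing the formula: { }.

0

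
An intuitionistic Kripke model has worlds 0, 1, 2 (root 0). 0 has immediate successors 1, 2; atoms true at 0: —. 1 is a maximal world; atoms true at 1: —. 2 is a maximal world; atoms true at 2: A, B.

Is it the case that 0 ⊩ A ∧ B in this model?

No

0 ⊮ A ∧ B since 0 fails A.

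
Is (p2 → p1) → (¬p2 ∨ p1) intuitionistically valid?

This is the material-implication-as-disjunction principle, which is not intuitionistically valid.
A Kripke countermodel: worlds u, v; order generated by u ≤ v; atoms true at each world — u:{}; v:{p1,p2}.
u ⊮ (p2 → p1) → (¬p2 ∨ p1): already at u itself, u ⊩ p2 → p1 but u ⊮ ¬p2 ∨ p1.
u ⊮ ¬p2 ∨ p1: neither disjunct is forced at u.
u ⊮ ¬p2 since v is accessible from u and v ⊩ p2.
So the root u does not force the formula.

No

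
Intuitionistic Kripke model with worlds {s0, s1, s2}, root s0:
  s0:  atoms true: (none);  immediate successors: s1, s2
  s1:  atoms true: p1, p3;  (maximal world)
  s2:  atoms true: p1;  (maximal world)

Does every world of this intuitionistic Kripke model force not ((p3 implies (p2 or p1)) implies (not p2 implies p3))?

Not every world: s0 does not force not ((p3 implies (p2 or p1)) implies (not p2 implies p3)).
s0 does not force not ((p3 implies (p2 or p1)) implies (not p2 implies p3)) since s1 is accessible from s0 and s1 forces (p3 implies (p2 or p1)) implies (not p2 implies p3).
s1 forces (p3 implies (p2 or p1)) implies (not p2 implies p3): every world accessible from s1 that forces p3 implies (p2 or p1) (namely s1) also forces not p2 implies p3.

No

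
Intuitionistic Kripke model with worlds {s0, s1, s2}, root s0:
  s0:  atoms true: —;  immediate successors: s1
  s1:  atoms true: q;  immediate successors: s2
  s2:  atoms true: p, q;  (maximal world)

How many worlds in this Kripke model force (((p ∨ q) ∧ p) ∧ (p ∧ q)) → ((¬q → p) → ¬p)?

s0: does not force it — s0 ⊮ (((p ∨ q) ∧ p) ∧ (p ∧ q)) → ((¬q → p) → ¬p): at the accessible world s2, s2 ⊩ ((p ∨ q) ∧ p) ∧ (p ∧ q) but s2 ⊮ (¬q → p) → ¬p.
s1: does not force it — s1 ⊮ (((p ∨ q) ∧ p) ∧ (p ∧ q)) → ((¬q → p) → ¬p): at the accessible world s2, s2 ⊩ ((p ∨ q) ∧ p) ∧ (p ∧ q) but s2 ⊮ (¬q → p) → ¬p.
s2: does not force it.
Worlds forcing the formula: { }.

0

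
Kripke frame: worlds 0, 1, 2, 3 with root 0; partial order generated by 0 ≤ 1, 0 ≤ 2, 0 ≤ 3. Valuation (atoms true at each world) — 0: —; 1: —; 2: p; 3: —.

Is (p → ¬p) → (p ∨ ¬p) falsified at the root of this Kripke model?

0 ⊩ (p → ¬p) → (p ∨ ¬p): every world accessible from 0 that forces p → ¬p (namely 1, 3) also forces p ∨ ¬p.
So the root 0 forces (p → ¬p) → (p ∨ ¬p); the model is not a countermodel.

No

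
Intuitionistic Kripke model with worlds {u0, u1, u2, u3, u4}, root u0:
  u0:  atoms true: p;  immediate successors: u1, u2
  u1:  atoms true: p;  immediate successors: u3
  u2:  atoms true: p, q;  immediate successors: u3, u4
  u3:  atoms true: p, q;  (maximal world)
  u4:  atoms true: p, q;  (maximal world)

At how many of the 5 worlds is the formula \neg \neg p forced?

5

u0: forces it.
u1: forces it.
u2: forces it.
u3: forces it.
u4: forces it.
Worlds forcing the formula: {u0, u1, u2, u3, u4}.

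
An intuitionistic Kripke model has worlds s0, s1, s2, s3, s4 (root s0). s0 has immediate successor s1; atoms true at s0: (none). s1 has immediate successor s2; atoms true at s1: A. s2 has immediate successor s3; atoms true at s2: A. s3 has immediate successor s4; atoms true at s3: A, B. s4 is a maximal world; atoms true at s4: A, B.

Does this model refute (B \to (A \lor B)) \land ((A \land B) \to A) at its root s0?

s0 \Vdash (B \to (A \lor B)) \land ((A \land B) \to A) since s0 forces both conjuncts.
So the root s0 forces (B \to (A \lor B)) \land ((A \land B) \to A); the model is not a countermodel.

No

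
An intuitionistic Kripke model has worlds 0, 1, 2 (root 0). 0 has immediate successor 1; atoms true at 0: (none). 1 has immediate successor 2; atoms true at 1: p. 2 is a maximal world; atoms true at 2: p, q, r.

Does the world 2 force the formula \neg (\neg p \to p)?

2 \nVdash \neg (\neg p \to p) since 2 is accessible from 2 and 2 \Vdash \neg p \to p.
2 \Vdash \neg p \to p vacuously: no world accessible from 2 forces the antecedent \neg p.

No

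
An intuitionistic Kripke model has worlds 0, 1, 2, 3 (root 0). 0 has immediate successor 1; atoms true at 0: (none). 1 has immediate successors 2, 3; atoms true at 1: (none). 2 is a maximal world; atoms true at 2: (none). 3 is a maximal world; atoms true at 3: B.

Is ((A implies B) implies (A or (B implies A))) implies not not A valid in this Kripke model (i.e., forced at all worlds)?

Not every world: 0 does not force ((A implies B) implies (A or (B implies A))) implies not not A.
0 does not force ((A implies B) implies (A or (B implies A))) implies not not A: at the accessible world 2, 2 forces (A implies B) implies (A or (B implies A)) but 2 does not force not not A.
2 does not force not not A since 2 is accessible from 2 and 2 forces not A.
2 forces not A: no world accessible from 2 forces A.

No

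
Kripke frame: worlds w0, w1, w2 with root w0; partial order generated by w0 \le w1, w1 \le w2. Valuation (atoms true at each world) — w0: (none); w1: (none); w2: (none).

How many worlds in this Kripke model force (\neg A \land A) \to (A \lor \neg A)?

w0: forces it.
w1: forces it.
w2: forces it.
Worlds forcing the formula: {w0, w1, w2}.

3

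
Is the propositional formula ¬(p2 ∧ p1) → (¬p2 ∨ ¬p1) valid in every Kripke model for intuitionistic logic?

No

This is the constructively invalid direction of De Morgan's law for conjunction, which is not intuitionistically valid.
A Kripke countermodel: worlds w0, w1, w2; order generated by w0 ≤ w1, w0 ≤ w2; atoms true at each world — w0:{}; w1:{p2}; w2:{p1}.
w0 ⊮ ¬(p2 ∧ p1) → (¬p2 ∨ ¬p1): already at w0 itself, w0 ⊩ ¬(p2 ∧ p1) but w0 ⊮ ¬p2 ∨ ¬p1.
w0 ⊮ ¬p2 ∨ ¬p1: neither disjunct is forced at w0.
w0 ⊮ ¬p2 since w1 is accessible from w0 and w1 ⊩ p2.
So the root w0 does not force the formula.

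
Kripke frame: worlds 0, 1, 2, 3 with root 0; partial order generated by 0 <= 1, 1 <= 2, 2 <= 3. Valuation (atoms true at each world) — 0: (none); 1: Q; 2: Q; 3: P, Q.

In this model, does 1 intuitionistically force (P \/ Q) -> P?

No

1 ||-/- (P \/ Q) -> P: already at 1 itself, 1 ||- P \/ Q but 1 ||-/- P.
1 lacks atom P, so 1 ||-/- P.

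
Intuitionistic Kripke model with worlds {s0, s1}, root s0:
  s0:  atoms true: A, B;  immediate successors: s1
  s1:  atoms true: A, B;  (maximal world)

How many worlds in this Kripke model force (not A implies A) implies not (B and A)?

s0: does not force it — s0 does not force (not A implies A) implies not (B and A): already at s0 itself, s0 forces not A implies A but s0 does not force not (B and A).
s1: does not force it.
Worlds forcing the formula: { }.

0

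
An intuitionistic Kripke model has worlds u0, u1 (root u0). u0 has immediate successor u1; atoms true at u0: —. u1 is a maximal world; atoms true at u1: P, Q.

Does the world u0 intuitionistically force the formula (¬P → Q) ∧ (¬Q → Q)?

u0 ⊩ (¬P → Q) ∧ (¬Q → Q) since u0 forces both conjuncts.

Yes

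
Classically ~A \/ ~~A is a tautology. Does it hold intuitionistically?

No

This is the weak law of excluded middle, which is not intuitionistically valid.
A Kripke countermodel: worlds 0, 1, 2; order generated by 0 <= 1, 0 <= 2; atoms true at each world — 0:{}; 1:{A}; 2:{}.
0 ||-/- ~A \/ ~~A: neither disjunct is forced at 0.
0 ||-/- ~A since 1 is accessible from 0 and 1 ||- A.
So the root 0 does not force the formula.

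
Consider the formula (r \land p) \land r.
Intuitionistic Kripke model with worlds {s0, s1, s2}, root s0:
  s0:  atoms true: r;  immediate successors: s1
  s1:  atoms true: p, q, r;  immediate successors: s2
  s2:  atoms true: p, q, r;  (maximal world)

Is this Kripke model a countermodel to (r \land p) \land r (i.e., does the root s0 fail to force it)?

s0 \nVdash (r \land p) \land r since s0 fails r \land p.
So the root s0 does not force (r \land p) \land r; the model is a countermodel.

Yes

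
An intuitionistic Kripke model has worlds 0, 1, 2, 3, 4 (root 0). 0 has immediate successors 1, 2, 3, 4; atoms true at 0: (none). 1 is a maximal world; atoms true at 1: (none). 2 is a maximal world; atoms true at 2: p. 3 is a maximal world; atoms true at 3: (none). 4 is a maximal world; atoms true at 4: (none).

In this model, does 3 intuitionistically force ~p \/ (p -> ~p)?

3 ||- ~p \/ (p -> ~p) via the disjunct ~p.

Yes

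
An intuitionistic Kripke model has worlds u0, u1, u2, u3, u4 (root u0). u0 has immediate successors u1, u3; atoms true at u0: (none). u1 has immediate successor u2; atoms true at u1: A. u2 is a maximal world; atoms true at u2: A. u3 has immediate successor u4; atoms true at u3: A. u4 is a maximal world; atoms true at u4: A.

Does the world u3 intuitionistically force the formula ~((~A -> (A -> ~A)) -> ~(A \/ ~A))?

Yes

u3 ||- ~((~A -> (A -> ~A)) -> ~(A \/ ~A)): no world accessible from u3 forces (~A -> (A -> ~A)) -> ~(A \/ ~A).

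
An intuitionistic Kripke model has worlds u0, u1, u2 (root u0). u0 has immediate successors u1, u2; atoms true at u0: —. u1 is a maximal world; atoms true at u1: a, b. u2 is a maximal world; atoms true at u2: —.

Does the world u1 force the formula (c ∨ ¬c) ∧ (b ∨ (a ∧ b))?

Yes

u1 ⊩ (c ∨ ¬c) ∧ (b ∨ (a ∧ b)) since u1 forces both conjuncts.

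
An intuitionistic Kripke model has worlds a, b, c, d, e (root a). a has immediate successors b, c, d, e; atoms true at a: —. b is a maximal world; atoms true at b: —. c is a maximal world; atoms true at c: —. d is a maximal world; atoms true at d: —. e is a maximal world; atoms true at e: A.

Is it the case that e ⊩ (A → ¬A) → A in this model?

e ⊩ (A → ¬A) → A vacuously: no world accessible from e forces the antecedent A → ¬A.

Yes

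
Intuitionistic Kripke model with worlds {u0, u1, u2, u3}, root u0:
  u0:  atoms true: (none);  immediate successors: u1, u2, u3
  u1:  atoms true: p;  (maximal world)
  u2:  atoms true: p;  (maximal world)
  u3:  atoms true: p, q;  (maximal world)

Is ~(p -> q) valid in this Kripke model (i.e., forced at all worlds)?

No

Not every world: u0 ||-/- ~(p -> q).
u0 ||-/- ~(p -> q) since u3 is accessible from u0 and u3 ||- p -> q.
u3 ||- p -> q: every world accessible from u3 that forces p (namely u3) also forces q.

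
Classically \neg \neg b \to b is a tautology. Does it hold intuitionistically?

This is double-negation elimination, which is not intuitionistically valid.
A Kripke countermodel: worlds u, v; order generated by u \le v; atoms true at each world — u:{}; v:{b}.
u \nVdash \neg \neg b \to b: already at u itself, u \Vdash \neg \neg b but u \nVdash b.
u lacks atom b, so u \nVdash b.
So the root u does not force the formula.

No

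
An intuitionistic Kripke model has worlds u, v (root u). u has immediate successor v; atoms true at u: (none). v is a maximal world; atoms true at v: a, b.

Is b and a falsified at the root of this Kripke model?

Yes

u does not force b and a since u fails b.
So the root u does not force b and a; the model is a countermodel.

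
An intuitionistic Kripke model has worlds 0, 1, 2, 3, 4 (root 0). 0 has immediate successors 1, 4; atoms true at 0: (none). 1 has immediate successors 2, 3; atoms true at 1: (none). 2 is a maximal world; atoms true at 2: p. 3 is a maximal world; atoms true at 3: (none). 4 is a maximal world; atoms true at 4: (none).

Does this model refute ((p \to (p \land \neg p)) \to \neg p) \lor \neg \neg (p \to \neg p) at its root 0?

No

0 \Vdash ((p \to (p \land \neg p)) \to \neg p) \lor \neg \neg (p \to \neg p) via the disjunct (p \to (p \land \neg p)) \to \neg p.
So the root 0 forces ((p \to (p \land \neg p)) \to \neg p) \lor \neg \neg (p \to \neg p); the model is not a countermodel.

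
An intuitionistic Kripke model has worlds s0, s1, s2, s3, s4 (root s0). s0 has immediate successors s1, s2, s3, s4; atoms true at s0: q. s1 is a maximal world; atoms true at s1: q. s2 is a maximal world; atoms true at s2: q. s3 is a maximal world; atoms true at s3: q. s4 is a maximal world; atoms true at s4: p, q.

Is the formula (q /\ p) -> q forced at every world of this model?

Yes

s0 ||- (q /\ p) -> q: every world accessible from s0 that forces q /\ p (namely s4) also forces q.
Since the root s0 forces (q /\ p) -> q and forcing is persistent (monotone upward), every world forces it.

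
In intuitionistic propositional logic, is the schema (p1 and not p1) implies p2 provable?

This is an instance of ex falso quodlibet, which is intuitionistically derivable.
No world can force both p1 and not p1, so the antecedent p1 and not p1 is never forced and the implication holds vacuously at every world.

Yes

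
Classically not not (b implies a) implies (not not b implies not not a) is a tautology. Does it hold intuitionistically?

Yes

This is the distribution of double negation over implication, which is intuitionistically derivable.
Assume not not (b implies a) and not not b; suppose not a. Then b implies a would give not b (by contraposition), contradicting not not b; so not (b implies a), contradicting not not (b implies a). Hence not not a.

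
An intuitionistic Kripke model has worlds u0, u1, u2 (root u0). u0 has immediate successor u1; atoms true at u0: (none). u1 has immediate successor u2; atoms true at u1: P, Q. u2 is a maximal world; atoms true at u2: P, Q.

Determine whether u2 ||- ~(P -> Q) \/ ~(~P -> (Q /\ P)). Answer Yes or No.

No

u2 ||-/- ~(P -> Q) \/ ~(~P -> (Q /\ P)): neither disjunct is forced at u2.
u2 ||-/- ~(P -> Q) since u2 is accessible from u2 and u2 ||- P -> Q.
u2 ||- P -> Q: every world accessible from u2 that forces P (namely u2) also forces Q.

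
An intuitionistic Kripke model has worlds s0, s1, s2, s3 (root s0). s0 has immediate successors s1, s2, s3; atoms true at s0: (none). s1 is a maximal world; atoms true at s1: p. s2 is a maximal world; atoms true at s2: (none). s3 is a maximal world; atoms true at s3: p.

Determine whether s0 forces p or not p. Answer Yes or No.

s0 does not force p or not p: neither disjunct is forced at s0.
s0 lacks atom p, so s0 does not force p.

No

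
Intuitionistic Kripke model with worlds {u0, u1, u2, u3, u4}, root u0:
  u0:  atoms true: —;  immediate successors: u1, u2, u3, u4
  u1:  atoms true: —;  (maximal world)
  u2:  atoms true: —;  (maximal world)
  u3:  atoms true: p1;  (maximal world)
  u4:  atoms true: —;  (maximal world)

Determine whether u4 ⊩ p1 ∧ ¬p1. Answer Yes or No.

u4 ⊮ p1 ∧ ¬p1 since u4 fails p1.

No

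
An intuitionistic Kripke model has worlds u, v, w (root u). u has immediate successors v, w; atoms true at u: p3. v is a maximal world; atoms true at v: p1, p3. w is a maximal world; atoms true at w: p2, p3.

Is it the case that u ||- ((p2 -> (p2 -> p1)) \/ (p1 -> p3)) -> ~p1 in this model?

No

u ||-/- ((p2 -> (p2 -> p1)) \/ (p1 -> p3)) -> ~p1: already at u itself, u ||- (p2 -> (p2 -> p1)) \/ (p1 -> p3) but u ||-/- ~p1.
u ||-/- ~p1 since v is accessible from u and v ||- p1.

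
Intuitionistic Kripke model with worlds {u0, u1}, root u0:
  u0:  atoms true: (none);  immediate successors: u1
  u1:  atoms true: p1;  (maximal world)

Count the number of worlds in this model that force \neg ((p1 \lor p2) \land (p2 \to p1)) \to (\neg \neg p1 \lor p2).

2

u0: forces it.
u1: forces it.
Worlds forcing the formula: {u0, u1}.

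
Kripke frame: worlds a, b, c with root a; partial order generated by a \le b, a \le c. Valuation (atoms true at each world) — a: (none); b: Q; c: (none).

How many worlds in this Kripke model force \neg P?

3

a: forces it.
b: forces it.
c: forces it.
Worlds forcing the formula: {a, b, c}.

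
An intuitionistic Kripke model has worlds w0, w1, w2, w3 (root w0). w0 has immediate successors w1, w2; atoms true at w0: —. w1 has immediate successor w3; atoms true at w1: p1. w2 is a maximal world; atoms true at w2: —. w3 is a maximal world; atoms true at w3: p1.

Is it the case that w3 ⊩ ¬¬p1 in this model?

Yes

w3 ⊩ ¬¬p1: no world accessible from w3 forces ¬p1.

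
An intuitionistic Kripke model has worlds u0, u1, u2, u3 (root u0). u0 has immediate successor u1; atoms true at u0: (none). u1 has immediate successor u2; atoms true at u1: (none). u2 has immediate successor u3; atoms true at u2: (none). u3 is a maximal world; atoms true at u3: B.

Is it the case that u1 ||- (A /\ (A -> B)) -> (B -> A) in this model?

u1 ||- (A /\ (A -> B)) -> (B -> A) vacuously: no world accessible from u1 forces the antecedent A /\ (A -> B).

Yes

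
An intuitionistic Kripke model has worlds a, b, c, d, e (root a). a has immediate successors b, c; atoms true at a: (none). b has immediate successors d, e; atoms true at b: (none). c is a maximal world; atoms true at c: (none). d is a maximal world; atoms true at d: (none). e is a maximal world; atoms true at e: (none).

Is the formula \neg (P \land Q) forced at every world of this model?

a \Vdash \neg (P \land Q): no world accessible from a forces P \land Q.
Since the root a forces \neg (P \land Q) and forcing is persistent (monotone upward), every world forces it.

Yes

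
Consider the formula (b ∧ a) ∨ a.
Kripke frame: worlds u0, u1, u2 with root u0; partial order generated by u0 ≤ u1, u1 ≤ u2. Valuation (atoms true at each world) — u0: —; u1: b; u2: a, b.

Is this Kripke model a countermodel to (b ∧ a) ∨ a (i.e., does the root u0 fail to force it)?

u0 ⊮ (b ∧ a) ∨ a: neither disjunct is forced at u0.
u0 ⊮ b ∧ a since u0 fails b.
So the root u0 does not force (b ∧ a) ∨ a; the model is a countermodel.

Yes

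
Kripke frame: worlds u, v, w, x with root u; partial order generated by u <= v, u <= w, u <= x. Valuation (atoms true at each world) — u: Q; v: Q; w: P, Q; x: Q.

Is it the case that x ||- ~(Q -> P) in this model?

x ||- ~(Q -> P): no world accessible from x forces Q -> P.

Yes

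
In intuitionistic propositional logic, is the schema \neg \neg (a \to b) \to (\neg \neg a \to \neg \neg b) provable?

Yes

This is the distribution of double negation over implication, which is intuitionistically derivable.
Assume \neg \neg (a \to b) and \neg \neg a; suppose \neg b. Then a \to b would give \neg a (by contraposition), contradicting \neg \neg a; so \neg (a \to b), contradicting \neg \neg (a \to b). Hence \neg \neg b.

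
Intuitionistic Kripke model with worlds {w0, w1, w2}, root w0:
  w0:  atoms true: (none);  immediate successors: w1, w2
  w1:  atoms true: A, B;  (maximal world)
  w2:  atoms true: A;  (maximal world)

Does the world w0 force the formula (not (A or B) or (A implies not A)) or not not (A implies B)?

w0 does not force (not (A or B) or (A implies not A)) or not not (A implies B): neither disjunct is forced at w0.
w0 does not force not (A or B) or (A implies not A): neither disjunct is forced at w0.
w0 does not force not (A or B) since w1 is accessible from w0 and w1 forces A or B.
w1 forces A or B via the disjunct A.

No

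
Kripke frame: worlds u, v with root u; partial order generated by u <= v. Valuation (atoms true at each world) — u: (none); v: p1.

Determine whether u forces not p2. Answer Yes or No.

Yes

u forces not p2: no world accessible from u forces p2.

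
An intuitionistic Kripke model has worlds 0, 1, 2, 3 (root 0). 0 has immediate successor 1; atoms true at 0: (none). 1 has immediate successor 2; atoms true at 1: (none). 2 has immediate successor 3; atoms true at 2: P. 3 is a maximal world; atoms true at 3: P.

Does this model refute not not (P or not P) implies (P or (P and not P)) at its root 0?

0 does not force not not (P or not P) implies (P or (P and not P)): already at 0 itself, 0 forces not not (P or not P) but 0 does not force P or (P and not P).
0 does not force P or (P and not P): neither disjunct is forced at 0.
0 lacks atom P, so 0 does not force P.
So the root 0 does not force not not (P or not P) implies (P or (P and not P)); the model is a countermodel.

Yes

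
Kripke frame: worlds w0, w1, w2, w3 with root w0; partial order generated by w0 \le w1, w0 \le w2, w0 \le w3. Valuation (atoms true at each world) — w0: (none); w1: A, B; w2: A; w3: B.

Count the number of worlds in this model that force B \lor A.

3

w0: does not force it — w0 \nVdash B \lor A: neither disjunct is forced at w0.
w1: forces it.
w2: forces it.
w3: forces it.
Worlds forcing the formula: {w1, w2, w3}.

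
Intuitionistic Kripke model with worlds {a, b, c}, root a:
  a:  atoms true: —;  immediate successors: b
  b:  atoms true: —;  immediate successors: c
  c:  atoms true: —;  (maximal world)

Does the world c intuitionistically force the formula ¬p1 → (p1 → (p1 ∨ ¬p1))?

Yes

c ⊩ ¬p1 → (p1 → (p1 ∨ ¬p1)): every world accessible from c that forces ¬p1 (namely c) also forces p1 → (p1 ∨ ¬p1).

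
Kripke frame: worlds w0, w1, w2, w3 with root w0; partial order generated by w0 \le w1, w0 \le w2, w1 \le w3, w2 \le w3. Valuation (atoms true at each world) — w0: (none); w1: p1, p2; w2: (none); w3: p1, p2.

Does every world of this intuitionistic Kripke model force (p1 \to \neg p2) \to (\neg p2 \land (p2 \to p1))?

w0 \Vdash (p1 \to \neg p2) \to (\neg p2 \land (p2 \to p1)) vacuously: no world accessible from w0 forces the antecedent p1 \to \neg p2.
Since the root w0 forces (p1 \to \neg p2) \to (\neg p2 \land (p2 \to p1)) and forcing is persistent (monotone upward), every world forces it.

Yes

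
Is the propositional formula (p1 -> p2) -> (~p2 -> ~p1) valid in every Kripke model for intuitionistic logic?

Yes

This is the forward direction of contraposition, which is intuitionistically derivable.
Assume p1 -> p2 and ~p2. If p1 held then p2 would follow, contradicting ~p2; so ~p1.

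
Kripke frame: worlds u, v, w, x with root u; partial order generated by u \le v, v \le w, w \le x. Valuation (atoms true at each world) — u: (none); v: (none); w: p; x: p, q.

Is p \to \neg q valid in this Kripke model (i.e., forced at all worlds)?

Not every world: u \nVdash p \to \neg q.
u \nVdash p \to \neg q: at the accessible world w, w \Vdash p but w \nVdash \neg q.
w \nVdash \neg q since x is accessible from w and x \Vdash q.

No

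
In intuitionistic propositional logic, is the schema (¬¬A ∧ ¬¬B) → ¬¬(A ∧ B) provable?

This is the distribution of double negation over conjunction, which is intuitionistically derivable.
Assume ¬¬A, ¬¬B, and ¬(A ∧ B). From A we'd get ¬B (since A ∧ B is refuted), contradicting ¬¬B; so ¬A, contradicting ¬¬A.

Yes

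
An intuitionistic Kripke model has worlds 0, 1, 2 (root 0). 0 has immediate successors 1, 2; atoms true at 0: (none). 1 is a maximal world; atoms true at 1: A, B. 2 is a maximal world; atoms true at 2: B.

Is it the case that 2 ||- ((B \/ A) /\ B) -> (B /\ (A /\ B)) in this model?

No

2 ||-/- ((B \/ A) /\ B) -> (B /\ (A /\ B)): already at 2 itself, 2 ||- (B \/ A) /\ B but 2 ||-/- B /\ (A /\ B).
2 ||-/- B /\ (A /\ B) since 2 fails A /\ B.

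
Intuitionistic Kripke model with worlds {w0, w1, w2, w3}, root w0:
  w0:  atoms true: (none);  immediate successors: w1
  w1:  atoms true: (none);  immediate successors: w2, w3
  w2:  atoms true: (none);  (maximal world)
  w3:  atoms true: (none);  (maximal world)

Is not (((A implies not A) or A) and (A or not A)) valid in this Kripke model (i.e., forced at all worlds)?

Not every world: w0 does not force not (((A implies not A) or A) and (A or not A)).
w0 does not force not (((A implies not A) or A) and (A or not A)) since w0 is accessible from w0 and w0 forces ((A implies not A) or A) and (A or not A).
w0 forces ((A implies not A) or A) and (A or not A) since w0 forces both conjuncts.

No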